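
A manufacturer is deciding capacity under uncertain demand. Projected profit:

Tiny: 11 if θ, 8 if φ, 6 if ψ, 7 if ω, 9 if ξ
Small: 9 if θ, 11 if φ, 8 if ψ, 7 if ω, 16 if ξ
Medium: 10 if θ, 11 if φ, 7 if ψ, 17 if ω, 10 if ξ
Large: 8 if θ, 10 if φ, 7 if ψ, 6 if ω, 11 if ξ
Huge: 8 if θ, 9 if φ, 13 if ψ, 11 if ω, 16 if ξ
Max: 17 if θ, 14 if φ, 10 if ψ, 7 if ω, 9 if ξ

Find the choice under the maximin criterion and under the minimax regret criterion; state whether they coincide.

Row minima: Tiny=6, Small=7, Medium=7, Large=6, Huge=8, Max=7
Best worst-case = 8 → Huge.
Column bests: θ=17, φ=14, ψ=13, ω=17, ξ=16.
Tiny regrets: 6, 6, 7, 10, 7 → max 10
Small regrets: 8, 3, 5, 10, 0 → max 10
Medium regrets: 7, 3, 6, 0, 6 → max 7
Large regrets: 9, 4, 6, 11, 5 → max 11
Huge regrets: 9, 5, 0, 6, 0 → max 9
Max regrets: 0, 0, 3, 10, 7 → max 10
Smallest max regret = 7 → Medium.

maximin → Huge; minimax regret → Medium (disagree)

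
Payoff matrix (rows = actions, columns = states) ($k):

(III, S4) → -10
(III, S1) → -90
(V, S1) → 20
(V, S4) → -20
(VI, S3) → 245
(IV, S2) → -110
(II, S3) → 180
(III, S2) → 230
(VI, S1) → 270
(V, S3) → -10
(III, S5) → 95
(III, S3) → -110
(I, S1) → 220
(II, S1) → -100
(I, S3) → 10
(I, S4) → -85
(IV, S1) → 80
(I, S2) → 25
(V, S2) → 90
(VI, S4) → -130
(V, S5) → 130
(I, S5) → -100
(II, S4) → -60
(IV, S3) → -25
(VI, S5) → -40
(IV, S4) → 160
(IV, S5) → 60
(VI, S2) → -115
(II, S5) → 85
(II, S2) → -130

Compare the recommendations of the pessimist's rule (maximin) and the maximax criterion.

Row minima: I=-100, II=-130, III=-110, IV=-110, V=-20, VI=-130
Best worst-case = -20 → V.
Row maxima: I=220, II=180, III=230, IV=160, V=130, VI=270
Best best-case = 270 → VI.

maximin → V; maximax → VI (disagree)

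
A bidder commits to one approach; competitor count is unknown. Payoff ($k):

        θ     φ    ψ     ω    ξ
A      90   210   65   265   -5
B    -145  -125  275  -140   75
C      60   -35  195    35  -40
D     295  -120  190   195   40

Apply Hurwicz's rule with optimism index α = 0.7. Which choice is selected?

A

A: 0.7·265 + 0.3·(-5) = 184
B: 0.7·275 + 0.3·(-145) = 149
C: 0.7·195 + 0.3·(-40) = 124.5
D: 0.7·295 + 0.3·(-120) = 170.5
Highest Hurwicz score = 184 → A.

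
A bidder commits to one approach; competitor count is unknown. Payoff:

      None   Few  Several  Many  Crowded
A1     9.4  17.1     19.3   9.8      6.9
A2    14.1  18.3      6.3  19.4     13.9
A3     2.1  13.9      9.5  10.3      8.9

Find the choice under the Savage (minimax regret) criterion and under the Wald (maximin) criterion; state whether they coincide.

minimax regret → A1; maximin → A1 (agree)

Column bests: None=14.1, Few=18.3, Several=19.3, Many=19.4, Crowded=13.9.
A1 regrets: 4.7, 1.2, 0.0, 9.6, 7.0 → max 9.6
A2 regrets: 0.0, 0.0, 13.0, 0.0, 0.0 → max 13.0
A3 regrets: 12.0, 4.4, 9.8, 9.1, 5.0 → max 12.0
Smallest max regret = 9.6 → A1.
Row minima: A1=6.9, A2=6.3, A3=2.1
Best worst-case = 6.9 → A1.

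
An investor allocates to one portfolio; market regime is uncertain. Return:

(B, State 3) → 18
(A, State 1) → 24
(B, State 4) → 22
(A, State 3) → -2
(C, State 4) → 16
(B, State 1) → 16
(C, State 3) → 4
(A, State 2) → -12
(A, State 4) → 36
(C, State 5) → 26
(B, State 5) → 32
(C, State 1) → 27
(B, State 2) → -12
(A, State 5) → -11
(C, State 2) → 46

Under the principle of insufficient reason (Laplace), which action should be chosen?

Row averages: A=7, B=15.2, C=23.8
Highest average = 23.8 → C.

C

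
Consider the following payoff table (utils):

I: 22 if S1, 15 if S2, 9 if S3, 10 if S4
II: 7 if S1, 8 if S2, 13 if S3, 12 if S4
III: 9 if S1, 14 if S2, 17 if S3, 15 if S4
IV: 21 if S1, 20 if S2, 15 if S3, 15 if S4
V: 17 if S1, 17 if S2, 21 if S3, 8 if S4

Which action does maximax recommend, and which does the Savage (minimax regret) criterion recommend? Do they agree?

Row maxima: I=22, II=13, III=17, IV=21, V=21
Best best-case = 22 → I.
Column bests: S1=22, S2=20, S3=21, S4=15.
I regrets: 0, 5, 12, 5 → max 12
II regrets: 15, 12, 8, 3 → max 15
III regrets: 13, 6, 4, 0 → max 13
IV regrets: 1, 0, 6, 0 → max 6
V regrets: 5, 3, 0, 7 → max 7
Smallest max regret = 6 → IV.

maximax → I; minimax regret → IV (disagree)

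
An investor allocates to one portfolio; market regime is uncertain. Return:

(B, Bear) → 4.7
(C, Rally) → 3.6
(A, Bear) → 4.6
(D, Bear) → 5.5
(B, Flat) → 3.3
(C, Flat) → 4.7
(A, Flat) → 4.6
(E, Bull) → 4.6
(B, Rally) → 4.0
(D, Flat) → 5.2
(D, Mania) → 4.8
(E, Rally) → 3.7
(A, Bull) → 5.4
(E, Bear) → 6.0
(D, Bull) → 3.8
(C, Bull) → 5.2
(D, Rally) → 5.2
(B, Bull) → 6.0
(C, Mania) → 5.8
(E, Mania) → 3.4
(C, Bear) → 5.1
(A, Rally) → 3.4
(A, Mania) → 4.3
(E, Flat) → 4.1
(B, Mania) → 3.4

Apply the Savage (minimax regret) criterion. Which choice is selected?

Column bests: Bear=6.0, Flat=5.2, Bull=6.0, Rally=5.2, Mania=5.8.
A regrets: 1.4, 0.6, 0.6, 1.8, 1.5 → max 1.8
B regrets: 1.3, 1.9, 0.0, 1.2, 2.4 → max 2.4
C regrets: 0.9, 0.5, 0.8, 1.6, 0.0 → max 1.6
D regrets: 0.5, 0.0, 2.2, 0.0, 1.0 → max 2.2
E regrets: 0.0, 1.1, 1.4, 1.5, 2.4 → max 2.4
Smallest max regret = 1.6 → C.

C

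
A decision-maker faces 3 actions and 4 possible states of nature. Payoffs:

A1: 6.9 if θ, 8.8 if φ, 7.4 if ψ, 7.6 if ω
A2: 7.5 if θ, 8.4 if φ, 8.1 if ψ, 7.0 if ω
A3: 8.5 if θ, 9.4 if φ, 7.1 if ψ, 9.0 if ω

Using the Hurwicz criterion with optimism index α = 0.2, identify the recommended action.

A1: 0.2·8.8 + 0.8·6.9 = 7.28
A2: 0.2·8.4 + 0.8·7.0 = 7.28
A3: 0.2·9.4 + 0.8·7.1 = 7.56
Highest Hurwicz score = 7.56 → A3.

A3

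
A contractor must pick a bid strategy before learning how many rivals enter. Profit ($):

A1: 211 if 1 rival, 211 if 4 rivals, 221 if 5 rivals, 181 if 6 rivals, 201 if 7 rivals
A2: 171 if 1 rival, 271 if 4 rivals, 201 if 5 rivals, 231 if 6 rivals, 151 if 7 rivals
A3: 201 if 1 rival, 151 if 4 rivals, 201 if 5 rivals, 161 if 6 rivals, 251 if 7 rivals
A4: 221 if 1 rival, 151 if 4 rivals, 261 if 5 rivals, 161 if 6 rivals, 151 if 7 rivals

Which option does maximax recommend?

A2

Row maxima: A1=221, A2=271, A3=251, A4=261
Best best-case = 271 → A2.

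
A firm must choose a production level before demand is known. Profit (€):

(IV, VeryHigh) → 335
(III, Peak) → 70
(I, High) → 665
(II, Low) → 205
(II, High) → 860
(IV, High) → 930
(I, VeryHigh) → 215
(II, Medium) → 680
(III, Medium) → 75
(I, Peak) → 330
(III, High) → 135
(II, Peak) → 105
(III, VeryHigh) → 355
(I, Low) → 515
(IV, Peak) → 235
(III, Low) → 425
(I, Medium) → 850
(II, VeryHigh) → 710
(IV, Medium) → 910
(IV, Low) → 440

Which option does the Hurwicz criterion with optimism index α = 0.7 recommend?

I: 0.7·850 + 0.3·215 = 659.5
II: 0.7·860 + 0.3·105 = 633.5
III: 0.7·425 + 0.3·70 = 318.5
IV: 0.7·930 + 0.3·235 = 721.5
Highest Hurwicz score = 721.5 → IV.

IV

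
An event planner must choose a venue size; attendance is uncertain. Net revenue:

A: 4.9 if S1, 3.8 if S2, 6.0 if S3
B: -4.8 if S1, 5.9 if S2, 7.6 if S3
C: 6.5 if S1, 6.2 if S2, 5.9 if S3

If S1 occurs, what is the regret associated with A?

Best payoff under S1 is 6.5.
Regret = 6.5 − 4.9 = 1.6.

1.6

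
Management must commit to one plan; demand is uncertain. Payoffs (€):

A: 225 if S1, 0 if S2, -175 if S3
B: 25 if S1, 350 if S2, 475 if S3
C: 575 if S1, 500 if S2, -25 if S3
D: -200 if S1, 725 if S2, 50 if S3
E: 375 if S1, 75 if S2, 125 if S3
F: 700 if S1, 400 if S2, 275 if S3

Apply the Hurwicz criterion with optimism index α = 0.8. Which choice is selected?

F

A: 0.8·225 + 0.2·(-175) = 145
B: 0.8·475 + 0.2·25 = 385
C: 0.8·575 + 0.2·(-25) = 455
D: 0.8·725 + 0.2·(-200) = 540
E: 0.8·375 + 0.2·75 = 315
F: 0.8·700 + 0.2·275 = 615
Highest Hurwicz score = 615 → F.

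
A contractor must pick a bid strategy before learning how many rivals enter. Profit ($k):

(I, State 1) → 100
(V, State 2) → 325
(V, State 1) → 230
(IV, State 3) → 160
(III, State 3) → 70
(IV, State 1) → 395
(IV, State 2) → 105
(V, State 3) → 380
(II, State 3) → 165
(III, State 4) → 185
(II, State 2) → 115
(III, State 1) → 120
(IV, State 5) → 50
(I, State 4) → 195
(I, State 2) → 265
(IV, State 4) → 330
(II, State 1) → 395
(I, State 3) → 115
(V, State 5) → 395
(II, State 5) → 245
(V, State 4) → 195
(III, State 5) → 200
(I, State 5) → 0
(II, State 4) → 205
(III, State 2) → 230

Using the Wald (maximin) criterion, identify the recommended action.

Row minima: I=0, II=115, III=70, IV=50, V=195
Best worst-case = 195 → V.

V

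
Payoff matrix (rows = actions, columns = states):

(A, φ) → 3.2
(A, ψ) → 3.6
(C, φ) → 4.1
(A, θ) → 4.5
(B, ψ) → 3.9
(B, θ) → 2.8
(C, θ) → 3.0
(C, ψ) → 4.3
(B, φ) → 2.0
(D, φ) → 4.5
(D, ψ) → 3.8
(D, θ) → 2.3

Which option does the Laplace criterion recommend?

Row averages: A=113/30, B=2.9, C=3.8, D=53/15
Highest average = 3.8 → C.

C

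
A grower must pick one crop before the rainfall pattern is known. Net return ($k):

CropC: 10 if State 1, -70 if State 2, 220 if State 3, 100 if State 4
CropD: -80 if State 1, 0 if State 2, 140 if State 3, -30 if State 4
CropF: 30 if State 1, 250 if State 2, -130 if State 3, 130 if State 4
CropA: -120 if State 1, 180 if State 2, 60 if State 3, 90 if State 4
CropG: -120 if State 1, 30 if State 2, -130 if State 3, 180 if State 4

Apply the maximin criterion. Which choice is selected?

Row minima: CropC=-70, CropD=-80, CropF=-130, CropA=-120, CropG=-130
Best worst-case = -70 → CropC.

CropC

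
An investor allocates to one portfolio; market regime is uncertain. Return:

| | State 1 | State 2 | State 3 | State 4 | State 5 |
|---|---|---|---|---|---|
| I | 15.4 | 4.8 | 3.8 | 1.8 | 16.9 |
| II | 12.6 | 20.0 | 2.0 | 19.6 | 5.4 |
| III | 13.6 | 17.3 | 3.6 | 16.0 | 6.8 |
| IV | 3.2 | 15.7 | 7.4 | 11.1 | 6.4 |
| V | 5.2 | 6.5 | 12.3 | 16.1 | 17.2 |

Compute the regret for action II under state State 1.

Best payoff under State 1 is 15.4.
Regret = 15.4 − 12.6 = 2.8.

2.8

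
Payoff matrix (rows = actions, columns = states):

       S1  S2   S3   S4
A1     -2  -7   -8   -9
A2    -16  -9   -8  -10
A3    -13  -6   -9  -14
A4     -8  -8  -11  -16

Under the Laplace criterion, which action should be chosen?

Row averages: A1=-6.5, A2=-10.75, A3=-10.5, A4=-10.75
Highest average = -6.5 → A1.

A1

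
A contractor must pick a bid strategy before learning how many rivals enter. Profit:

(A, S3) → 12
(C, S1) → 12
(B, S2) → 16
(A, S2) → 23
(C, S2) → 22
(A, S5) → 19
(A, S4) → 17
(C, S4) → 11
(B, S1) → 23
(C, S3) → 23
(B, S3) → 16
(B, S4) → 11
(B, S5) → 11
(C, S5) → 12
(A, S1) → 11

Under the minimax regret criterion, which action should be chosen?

Column bests: S1=23, S2=23, S3=23, S4=17, S5=19.
A regrets: 12, 0, 11, 0, 0 → max 12
B regrets: 0, 7, 7, 6, 8 → max 8
C regrets: 11, 1, 0, 6, 7 → max 11
Smallest max regret = 8 → B.

B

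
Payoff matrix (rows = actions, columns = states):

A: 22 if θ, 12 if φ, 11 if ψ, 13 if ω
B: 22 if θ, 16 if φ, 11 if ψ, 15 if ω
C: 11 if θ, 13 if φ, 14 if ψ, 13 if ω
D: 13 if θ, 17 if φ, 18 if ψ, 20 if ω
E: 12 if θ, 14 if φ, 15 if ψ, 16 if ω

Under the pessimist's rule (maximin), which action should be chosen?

Row minima: A=11, B=11, C=11, D=13, E=12
Best worst-case = 13 → D.

D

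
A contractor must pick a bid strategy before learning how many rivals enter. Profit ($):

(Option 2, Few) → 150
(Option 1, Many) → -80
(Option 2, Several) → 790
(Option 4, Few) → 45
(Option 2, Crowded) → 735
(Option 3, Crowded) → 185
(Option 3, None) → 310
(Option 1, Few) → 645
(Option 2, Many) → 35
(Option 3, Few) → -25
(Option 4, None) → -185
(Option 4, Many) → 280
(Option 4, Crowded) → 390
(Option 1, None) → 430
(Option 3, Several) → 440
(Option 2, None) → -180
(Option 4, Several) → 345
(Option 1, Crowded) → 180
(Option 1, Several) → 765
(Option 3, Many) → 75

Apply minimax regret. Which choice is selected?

Column bests: None=430, Few=645, Several=790, Many=280, Crowded=735.
Option 1 regrets: 0, 0, 25, 360, 555 → max 555
Option 2 regrets: 610, 495, 0, 245, 0 → max 610
Option 3 regrets: 120, 670, 350, 205, 550 → max 670
Option 4 regrets: 615, 600, 445, 0, 345 → max 615
Smallest max regret = 555 → Option 1.

Option 1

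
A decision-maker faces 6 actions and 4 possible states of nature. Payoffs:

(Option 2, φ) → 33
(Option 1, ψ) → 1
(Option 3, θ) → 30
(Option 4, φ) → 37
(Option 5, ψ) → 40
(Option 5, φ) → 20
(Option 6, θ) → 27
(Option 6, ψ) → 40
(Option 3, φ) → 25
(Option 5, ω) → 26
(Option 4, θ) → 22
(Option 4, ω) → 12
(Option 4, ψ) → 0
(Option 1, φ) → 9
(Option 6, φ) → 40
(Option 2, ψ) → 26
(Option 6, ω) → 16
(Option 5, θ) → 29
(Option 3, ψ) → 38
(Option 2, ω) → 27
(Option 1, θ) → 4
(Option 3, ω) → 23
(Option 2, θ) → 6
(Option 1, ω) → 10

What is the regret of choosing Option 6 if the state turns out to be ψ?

Best payoff under ψ is 40.
Regret = 40 − 40 = 0.

0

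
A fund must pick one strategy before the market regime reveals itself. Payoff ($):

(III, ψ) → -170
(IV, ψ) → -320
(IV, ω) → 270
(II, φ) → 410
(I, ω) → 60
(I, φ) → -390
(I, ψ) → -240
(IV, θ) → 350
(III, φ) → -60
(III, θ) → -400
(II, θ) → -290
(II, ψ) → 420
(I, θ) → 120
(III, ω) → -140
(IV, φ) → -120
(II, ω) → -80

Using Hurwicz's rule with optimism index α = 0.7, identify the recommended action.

II

I: 0.7·120 + 0.3·(-390) = -33
II: 0.7·420 + 0.3·(-290) = 207
III: 0.7·(-60) + 0.3·(-400) = -162
IV: 0.7·350 + 0.3·(-320) = 149
Highest Hurwicz score = 207 → II.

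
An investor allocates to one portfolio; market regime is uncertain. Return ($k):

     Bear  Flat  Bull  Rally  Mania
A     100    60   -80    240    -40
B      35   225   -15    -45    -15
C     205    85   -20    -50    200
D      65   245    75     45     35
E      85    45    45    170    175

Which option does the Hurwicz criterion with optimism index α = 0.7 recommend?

D

A: 0.7·240 + 0.3·(-80) = 144
B: 0.7·225 + 0.3·(-45) = 144
C: 0.7·205 + 0.3·(-50) = 128.5
D: 0.7·245 + 0.3·35 = 182
E: 0.7·175 + 0.3·45 = 136
Highest Hurwicz score = 182 → D.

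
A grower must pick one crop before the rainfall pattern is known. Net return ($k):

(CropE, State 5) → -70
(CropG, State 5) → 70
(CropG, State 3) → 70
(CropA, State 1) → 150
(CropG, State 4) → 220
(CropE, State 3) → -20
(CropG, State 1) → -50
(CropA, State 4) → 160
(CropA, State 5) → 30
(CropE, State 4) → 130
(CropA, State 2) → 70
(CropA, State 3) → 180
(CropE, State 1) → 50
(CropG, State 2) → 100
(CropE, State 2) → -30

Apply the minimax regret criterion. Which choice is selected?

Column bests: State 1=150, State 2=100, State 3=180, State 4=220, State 5=70.
CropG regrets: 200, 0, 110, 0, 0 → max 200
CropA regrets: 0, 30, 0, 60, 40 → max 60
CropE regrets: 100, 130, 200, 90, 140 → max 200
Smallest max regret = 60 → CropA.

CropA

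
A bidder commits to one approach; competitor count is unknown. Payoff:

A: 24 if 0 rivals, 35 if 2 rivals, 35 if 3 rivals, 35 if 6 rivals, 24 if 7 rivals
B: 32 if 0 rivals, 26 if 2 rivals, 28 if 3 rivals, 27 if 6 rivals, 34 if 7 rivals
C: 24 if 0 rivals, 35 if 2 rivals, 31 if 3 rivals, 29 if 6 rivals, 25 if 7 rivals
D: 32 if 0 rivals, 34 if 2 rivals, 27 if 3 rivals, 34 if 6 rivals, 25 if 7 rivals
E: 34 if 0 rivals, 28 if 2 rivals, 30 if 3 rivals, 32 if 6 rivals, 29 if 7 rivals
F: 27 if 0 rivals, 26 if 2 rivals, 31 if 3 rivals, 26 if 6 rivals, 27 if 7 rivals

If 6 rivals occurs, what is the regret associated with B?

Best payoff under 6 rivals is 35.
Regret = 35 − 27 = 8.

8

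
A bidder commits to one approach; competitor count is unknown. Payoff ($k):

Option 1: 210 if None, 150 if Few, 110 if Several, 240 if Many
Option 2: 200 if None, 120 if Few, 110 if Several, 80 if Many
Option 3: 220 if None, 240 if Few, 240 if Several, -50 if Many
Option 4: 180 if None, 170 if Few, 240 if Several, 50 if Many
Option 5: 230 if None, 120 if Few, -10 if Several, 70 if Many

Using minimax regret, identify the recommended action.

Column bests: None=230, Few=240, Several=240, Many=240.
Option 1 regrets: 20, 90, 130, 0 → max 130
Option 2 regrets: 30, 120, 130, 160 → max 160
Option 3 regrets: 10, 0, 0, 290 → max 290
Option 4 regrets: 50, 70, 0, 190 → max 190
Option 5 regrets: 0, 120, 250, 170 → max 250
Smallest max regret = 130 → Option 1.

Option 1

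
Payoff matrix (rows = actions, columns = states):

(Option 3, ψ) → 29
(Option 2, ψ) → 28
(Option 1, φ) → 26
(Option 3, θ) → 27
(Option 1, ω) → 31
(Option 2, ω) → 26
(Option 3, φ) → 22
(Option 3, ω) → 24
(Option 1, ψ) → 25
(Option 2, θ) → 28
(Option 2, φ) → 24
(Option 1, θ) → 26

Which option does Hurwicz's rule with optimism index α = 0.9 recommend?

Option 1

Option 1: 0.9·31 + 0.1·25 = 30.4
Option 2: 0.9·28 + 0.1·24 = 27.6
Option 3: 0.9·29 + 0.1·22 = 28.3
Highest Hurwicz score = 30.4 → Option 1.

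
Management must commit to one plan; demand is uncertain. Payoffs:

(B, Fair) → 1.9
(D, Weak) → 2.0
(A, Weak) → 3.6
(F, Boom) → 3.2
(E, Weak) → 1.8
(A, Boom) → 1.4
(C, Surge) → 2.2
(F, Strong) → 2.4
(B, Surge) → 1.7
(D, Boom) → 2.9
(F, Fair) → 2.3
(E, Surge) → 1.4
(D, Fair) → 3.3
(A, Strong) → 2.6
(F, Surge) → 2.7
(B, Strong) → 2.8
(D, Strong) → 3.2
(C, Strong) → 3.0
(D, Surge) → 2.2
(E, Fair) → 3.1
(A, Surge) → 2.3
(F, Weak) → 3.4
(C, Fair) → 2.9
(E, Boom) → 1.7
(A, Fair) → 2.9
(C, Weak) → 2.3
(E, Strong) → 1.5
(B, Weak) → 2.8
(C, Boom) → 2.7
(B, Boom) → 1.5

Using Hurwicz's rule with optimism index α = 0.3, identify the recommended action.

A: 0.3·3.6 + 0.7·1.4 = 2.06
B: 0.3·2.8 + 0.7·1.5 = 1.89
C: 0.3·3.0 + 0.7·2.2 = 2.44
D: 0.3·3.3 + 0.7·2.0 = 2.39
E: 0.3·3.1 + 0.7·1.4 = 1.91
F: 0.3·3.4 + 0.7·2.3 = 2.63
Highest Hurwicz score = 2.63 → F.

F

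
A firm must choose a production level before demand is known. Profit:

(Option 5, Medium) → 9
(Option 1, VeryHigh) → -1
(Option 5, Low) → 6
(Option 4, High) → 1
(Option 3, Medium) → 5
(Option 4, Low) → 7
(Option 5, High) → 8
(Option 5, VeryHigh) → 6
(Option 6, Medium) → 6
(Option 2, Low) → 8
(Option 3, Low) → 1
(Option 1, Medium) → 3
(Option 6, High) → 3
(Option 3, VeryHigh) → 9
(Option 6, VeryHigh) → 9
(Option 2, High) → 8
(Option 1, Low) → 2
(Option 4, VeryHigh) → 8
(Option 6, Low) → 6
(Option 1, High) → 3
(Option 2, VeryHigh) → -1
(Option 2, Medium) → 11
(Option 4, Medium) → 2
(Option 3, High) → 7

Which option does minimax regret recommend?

Column bests: Low=8, Medium=11, High=8, VeryHigh=9.
Option 1 regrets: 6, 8, 5, 10 → max 10
Option 2 regrets: 0, 0, 0, 10 → max 10
Option 3 regrets: 7, 6, 1, 0 → max 7
Option 4 regrets: 1, 9, 7, 1 → max 9
Option 5 regrets: 2, 2, 0, 3 → max 3
Option 6 regrets: 2, 5, 5, 0 → max 5
Smallest max regret = 3 → Option 5.

Option 5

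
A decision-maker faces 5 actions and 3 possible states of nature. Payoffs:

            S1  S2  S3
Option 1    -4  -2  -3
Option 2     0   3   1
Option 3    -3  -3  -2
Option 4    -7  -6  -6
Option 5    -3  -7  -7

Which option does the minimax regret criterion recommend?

Column bests: S1=0, S2=3, S3=1.
Option 1 regrets: 4, 5, 4 → max 5
Option 2 regrets: 0, 0, 0 → max 0
Option 3 regrets: 3, 6, 3 → max 6
Option 4 regrets: 7, 9, 7 → max 9
Option 5 regrets: 3, 10, 8 → max 10
Smallest max regret = 0 → Option 2.

Option 2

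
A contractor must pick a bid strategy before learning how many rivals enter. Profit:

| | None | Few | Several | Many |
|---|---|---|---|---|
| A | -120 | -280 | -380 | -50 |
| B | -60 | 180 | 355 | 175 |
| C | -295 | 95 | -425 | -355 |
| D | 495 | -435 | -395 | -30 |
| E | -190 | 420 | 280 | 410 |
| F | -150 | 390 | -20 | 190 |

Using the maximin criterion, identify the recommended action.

B

Row minima: A=-380, B=-60, C=-425, D=-435, E=-190, F=-150
Best worst-case = -60 → B.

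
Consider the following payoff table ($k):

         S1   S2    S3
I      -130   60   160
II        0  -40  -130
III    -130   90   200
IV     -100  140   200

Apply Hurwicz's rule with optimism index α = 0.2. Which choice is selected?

I: 0.2·160 + 0.8·(-130) = -72
II: 0.2·0 + 0.8·(-130) = -104
III: 0.2·200 + 0.8·(-130) = -64
IV: 0.2·200 + 0.8·(-100) = -40
Highest Hurwicz score = -40 → IV.

IV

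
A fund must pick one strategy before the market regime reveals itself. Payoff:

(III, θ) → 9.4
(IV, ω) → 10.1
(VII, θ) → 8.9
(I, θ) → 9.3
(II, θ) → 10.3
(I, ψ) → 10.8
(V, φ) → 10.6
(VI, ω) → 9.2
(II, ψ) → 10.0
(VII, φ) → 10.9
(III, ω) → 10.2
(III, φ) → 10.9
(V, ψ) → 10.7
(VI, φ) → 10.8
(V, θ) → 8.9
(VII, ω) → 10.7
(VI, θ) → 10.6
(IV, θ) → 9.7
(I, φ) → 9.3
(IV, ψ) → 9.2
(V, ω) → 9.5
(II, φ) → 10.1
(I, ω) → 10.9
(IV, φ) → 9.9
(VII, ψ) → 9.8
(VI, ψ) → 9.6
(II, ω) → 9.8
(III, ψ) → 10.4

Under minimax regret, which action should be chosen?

II

Column bests: θ=10.6, φ=10.9, ψ=10.8, ω=10.9.
I regrets: 1.3, 1.6, 0.0, 0.0 → max 1.6
II regrets: 0.3, 0.8, 0.8, 1.1 → max 1.1
III regrets: 1.2, 0.0, 0.4, 0.7 → max 1.2
IV regrets: 0.9, 1.0, 1.6, 0.8 → max 1.6
V regrets: 1.7, 0.3, 0.1, 1.4 → max 1.7
VI regrets: 0.0, 0.1, 1.2, 1.7 → max 1.7
VII regrets: 1.7, 0.0, 1.0, 0.2 → max 1.7
Smallest max regret = 1.1 → II.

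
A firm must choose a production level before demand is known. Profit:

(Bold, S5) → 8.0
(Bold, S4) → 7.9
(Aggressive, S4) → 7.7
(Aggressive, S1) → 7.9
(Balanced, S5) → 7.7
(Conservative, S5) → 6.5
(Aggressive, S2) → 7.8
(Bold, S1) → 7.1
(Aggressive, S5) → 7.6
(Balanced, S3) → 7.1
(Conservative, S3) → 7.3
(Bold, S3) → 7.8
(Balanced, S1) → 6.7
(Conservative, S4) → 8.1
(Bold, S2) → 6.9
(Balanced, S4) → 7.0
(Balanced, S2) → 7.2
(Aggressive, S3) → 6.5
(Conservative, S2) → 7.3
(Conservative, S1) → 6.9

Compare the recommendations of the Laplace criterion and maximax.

Row averages: Conservative=7.22, Balanced=7.14, Aggressive=7.5, Bold=7.54
Highest average = 7.54 → Bold.
Row maxima: Conservative=8.1, Balanced=7.7, Aggressive=7.9, Bold=8.0
Best best-case = 8.1 → Conservative.

laplace → Bold; maximax → Conservative (disagree)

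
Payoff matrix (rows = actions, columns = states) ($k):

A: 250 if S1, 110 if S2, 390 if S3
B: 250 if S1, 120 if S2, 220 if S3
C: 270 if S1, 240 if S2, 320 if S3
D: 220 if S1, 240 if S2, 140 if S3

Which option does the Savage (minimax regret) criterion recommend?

Column bests: S1=270, S2=240, S3=390.
A regrets: 20, 130, 0 → max 130
B regrets: 20, 120, 170 → max 170
C regrets: 0, 0, 70 → max 70
D regrets: 50, 0, 250 → max 250
Smallest max regret = 70 → C.

C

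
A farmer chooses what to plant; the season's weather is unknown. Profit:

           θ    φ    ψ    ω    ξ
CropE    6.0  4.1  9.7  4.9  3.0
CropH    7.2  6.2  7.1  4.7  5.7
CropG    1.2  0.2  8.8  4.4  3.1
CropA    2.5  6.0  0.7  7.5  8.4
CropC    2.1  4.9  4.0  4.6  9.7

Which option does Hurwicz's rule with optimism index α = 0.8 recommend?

CropE

CropE: 0.8·9.7 + 0.2·3.0 = 8.36
CropH: 0.8·7.2 + 0.2·4.7 = 6.7
CropG: 0.8·8.8 + 0.2·0.2 = 7.08
CropA: 0.8·8.4 + 0.2·0.7 = 6.86
CropC: 0.8·9.7 + 0.2·2.1 = 8.18
Highest Hurwicz score = 8.36 → CropE.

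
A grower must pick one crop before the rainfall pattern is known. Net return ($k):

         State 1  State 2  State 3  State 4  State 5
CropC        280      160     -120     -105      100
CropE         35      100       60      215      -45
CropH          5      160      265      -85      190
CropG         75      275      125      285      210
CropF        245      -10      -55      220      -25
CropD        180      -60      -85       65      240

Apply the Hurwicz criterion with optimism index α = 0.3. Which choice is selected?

CropC: 0.3·280 + 0.7·(-120) = 0
CropE: 0.3·215 + 0.7·(-45) = 33
CropH: 0.3·265 + 0.7·(-85) = 20
CropG: 0.3·285 + 0.7·75 = 138
CropF: 0.3·245 + 0.7·(-55) = 35
CropD: 0.3·240 + 0.7·(-85) = 12.5
Highest Hurwicz score = 138 → CropG.

CropG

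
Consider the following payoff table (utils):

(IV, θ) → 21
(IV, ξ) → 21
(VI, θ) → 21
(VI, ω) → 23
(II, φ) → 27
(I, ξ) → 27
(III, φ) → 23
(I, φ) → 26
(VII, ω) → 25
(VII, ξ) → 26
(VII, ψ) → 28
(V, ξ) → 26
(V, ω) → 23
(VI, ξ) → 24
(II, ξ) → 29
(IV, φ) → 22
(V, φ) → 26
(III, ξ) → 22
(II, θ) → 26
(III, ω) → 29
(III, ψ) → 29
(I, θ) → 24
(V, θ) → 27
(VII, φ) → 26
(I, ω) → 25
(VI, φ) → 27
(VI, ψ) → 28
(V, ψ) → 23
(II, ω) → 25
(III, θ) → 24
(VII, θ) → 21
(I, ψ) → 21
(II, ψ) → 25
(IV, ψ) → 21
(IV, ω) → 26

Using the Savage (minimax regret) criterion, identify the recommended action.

II

Column bests: θ=27, φ=27, ψ=29, ω=29, ξ=29.
I regrets: 3, 1, 8, 4, 2 → max 8
II regrets: 1, 0, 4, 4, 0 → max 4
III regrets: 3, 4, 0, 0, 7 → max 7
IV regrets: 6, 5, 8, 3, 8 → max 8
V regrets: 0, 1, 6, 6, 3 → max 6
VI regrets: 6, 0, 1, 6, 5 → max 6
VII regrets: 6, 1, 1, 4, 3 → max 6
Smallest max regret = 4 → II.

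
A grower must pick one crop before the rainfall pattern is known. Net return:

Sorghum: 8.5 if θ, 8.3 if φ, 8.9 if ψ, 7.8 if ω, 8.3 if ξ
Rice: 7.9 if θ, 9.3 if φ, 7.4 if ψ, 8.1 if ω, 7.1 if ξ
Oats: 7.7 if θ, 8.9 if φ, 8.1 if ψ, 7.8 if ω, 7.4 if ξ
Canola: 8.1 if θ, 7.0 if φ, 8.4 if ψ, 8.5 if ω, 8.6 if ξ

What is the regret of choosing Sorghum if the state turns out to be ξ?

Best payoff under ξ is 8.6.
Regret = 8.6 − 8.3 = 0.3.

0.3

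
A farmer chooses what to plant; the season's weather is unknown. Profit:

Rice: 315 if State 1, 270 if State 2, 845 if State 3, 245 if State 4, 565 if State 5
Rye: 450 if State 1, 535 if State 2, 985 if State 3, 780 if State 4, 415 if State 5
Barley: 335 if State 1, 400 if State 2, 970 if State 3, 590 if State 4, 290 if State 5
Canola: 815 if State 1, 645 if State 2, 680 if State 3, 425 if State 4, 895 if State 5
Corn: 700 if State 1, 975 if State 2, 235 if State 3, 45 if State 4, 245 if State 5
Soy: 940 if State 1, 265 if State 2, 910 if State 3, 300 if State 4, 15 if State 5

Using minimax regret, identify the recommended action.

Column bests: State 1=940, State 2=975, State 3=985, State 4=780, State 5=895.
Rice regrets: 625, 705, 140, 535, 330 → max 705
Rye regrets: 490, 440, 0, 0, 480 → max 490
Barley regrets: 605, 575, 15, 190, 605 → max 605
Canola regrets: 125, 330, 305, 355, 0 → max 355
Corn regrets: 240, 0, 750, 735, 650 → max 750
Soy regrets: 0, 710, 75, 480, 880 → max 880
Smallest max regret = 355 → Canola.

Canola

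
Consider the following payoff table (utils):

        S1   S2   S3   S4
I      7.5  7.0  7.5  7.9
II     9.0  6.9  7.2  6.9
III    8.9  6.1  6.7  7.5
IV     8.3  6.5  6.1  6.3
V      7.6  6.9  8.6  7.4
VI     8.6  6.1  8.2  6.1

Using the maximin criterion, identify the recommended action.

I

Row minima: I=7.0, II=6.9, III=6.1, IV=6.1, V=6.9, VI=6.1
Best worst-case = 7.0 → I.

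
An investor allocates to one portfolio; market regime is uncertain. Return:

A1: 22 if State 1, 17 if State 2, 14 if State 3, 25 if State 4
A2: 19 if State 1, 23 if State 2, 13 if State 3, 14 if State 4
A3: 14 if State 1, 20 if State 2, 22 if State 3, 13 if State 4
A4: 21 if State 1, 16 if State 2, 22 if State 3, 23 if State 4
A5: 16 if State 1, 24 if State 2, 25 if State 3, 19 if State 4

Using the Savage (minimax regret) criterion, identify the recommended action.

Column bests: State 1=22, State 2=24, State 3=25, State 4=25.
A1 regrets: 0, 7, 11, 0 → max 11
A2 regrets: 3, 1, 12, 11 → max 12
A3 regrets: 8, 4, 3, 12 → max 12
A4 regrets: 1, 8, 3, 2 → max 8
A5 regrets: 6, 0, 0, 6 → max 6
Smallest max regret = 6 → A5.

A5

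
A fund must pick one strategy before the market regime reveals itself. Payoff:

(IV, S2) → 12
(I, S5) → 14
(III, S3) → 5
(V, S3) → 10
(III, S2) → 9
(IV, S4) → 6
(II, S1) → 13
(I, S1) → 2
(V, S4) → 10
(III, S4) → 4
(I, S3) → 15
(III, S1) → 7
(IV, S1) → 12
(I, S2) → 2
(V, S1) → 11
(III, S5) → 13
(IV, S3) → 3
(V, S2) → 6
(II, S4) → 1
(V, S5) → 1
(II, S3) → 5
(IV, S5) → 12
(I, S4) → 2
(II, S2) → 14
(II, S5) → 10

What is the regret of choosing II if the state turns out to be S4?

9

Best payoff under S4 is 10.
Regret = 10 − 1 = 9.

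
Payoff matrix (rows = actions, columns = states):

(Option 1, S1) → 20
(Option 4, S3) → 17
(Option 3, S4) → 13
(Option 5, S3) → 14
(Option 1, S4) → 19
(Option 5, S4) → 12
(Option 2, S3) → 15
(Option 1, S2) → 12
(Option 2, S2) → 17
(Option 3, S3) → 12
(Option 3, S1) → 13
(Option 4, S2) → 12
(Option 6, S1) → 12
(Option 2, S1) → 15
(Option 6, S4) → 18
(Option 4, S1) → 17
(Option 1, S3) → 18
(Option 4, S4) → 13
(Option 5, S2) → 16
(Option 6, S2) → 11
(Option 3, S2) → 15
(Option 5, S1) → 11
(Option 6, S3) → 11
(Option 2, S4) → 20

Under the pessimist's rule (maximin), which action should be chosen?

Option 2

Row minima: Option 1=12, Option 2=15, Option 3=12, Option 4=12, Option 5=11, Option 6=11
Best worst-case = 15 → Option 2.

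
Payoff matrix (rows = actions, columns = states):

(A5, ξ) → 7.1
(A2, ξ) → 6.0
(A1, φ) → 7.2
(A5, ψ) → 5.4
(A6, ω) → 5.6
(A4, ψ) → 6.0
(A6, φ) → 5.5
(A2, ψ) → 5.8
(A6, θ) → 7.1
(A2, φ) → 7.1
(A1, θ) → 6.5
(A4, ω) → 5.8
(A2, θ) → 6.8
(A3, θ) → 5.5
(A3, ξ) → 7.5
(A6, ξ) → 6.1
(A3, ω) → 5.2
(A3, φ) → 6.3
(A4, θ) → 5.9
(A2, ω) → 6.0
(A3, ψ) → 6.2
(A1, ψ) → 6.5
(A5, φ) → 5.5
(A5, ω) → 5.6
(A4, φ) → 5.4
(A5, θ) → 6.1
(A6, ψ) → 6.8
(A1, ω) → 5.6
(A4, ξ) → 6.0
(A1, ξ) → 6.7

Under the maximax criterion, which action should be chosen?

Row maxima: A1=7.2, A2=7.1, A3=7.5, A4=6.0, A5=7.1, A6=7.1
Best best-case = 7.5 → A3.

A3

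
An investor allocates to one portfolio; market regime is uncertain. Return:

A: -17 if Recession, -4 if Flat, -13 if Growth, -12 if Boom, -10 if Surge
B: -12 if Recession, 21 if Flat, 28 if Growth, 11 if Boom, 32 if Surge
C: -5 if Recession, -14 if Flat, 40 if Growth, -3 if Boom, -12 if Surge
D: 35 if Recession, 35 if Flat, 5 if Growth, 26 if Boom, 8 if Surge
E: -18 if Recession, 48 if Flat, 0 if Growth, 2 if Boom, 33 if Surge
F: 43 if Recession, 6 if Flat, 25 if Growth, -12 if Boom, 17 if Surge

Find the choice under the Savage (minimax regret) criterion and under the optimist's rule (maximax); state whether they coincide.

Column bests: Recession=43, Flat=48, Growth=40, Boom=26, Surge=33.
A regrets: 60, 52, 53, 38, 43 → max 60
B regrets: 55, 27, 12, 15, 1 → max 55
C regrets: 48, 62, 0, 29, 45 → max 62
D regrets: 8, 13, 35, 0, 25 → max 35
E regrets: 61, 0, 40, 24, 0 → max 61
F regrets: 0, 42, 15, 38, 16 → max 42
Smallest max regret = 35 → D.
Row maxima: A=-4, B=32, C=40, D=35, E=48, F=43
Best best-case = 48 → E.

minimax regret → D; maximax → E (disagree)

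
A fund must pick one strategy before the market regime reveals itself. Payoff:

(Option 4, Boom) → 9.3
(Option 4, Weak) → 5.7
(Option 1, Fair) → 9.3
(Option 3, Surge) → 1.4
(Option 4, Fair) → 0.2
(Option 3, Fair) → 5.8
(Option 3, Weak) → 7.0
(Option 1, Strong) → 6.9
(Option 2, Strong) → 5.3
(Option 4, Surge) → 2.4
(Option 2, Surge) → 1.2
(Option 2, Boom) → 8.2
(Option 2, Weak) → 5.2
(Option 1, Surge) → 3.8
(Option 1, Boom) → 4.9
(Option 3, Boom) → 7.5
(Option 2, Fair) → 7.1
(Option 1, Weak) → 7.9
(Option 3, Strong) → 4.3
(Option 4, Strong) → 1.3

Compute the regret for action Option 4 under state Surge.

Best payoff under Surge is 3.8.
Regret = 3.8 − 2.4 = 1.4.

1.4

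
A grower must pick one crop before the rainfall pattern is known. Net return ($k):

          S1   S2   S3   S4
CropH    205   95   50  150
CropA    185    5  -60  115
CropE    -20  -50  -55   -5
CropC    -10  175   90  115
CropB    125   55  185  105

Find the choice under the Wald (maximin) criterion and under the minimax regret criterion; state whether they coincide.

maximin → CropB; minimax regret → CropB (agree)

Row minima: CropH=50, CropA=-60, CropE=-55, CropC=-10, CropB=55
Best worst-case = 55 → CropB.
Column bests: S1=205, S2=175, S3=185, S4=150.
CropH regrets: 0, 80, 135, 0 → max 135
CropA regrets: 20, 170, 245, 35 → max 245
CropE regrets: 225, 225, 240, 155 → max 240
CropC regrets: 215, 0, 95, 35 → max 215
CropB regrets: 80, 120, 0, 45 → max 120
Smallest max regret = 120 → CropB.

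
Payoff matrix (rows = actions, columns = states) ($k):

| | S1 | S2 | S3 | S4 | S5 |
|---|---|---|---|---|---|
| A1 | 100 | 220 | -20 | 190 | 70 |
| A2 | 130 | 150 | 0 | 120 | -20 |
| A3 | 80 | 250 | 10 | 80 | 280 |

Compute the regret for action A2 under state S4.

70

Best payoff under S4 is 190.
Regret = 190 − 120 = 70.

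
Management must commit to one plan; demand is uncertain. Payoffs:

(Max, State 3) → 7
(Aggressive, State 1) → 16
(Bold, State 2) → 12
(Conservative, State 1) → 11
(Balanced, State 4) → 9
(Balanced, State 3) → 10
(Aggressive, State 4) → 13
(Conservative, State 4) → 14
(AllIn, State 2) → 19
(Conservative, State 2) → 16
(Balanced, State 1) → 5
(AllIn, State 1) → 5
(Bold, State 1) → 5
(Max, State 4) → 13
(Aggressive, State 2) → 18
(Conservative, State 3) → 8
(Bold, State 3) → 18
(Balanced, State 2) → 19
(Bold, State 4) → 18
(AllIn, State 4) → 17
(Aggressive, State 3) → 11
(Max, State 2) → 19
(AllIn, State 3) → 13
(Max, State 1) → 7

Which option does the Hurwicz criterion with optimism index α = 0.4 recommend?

Aggressive

Conservative: 0.4·16 + 0.6·8 = 11.2
Balanced: 0.4·19 + 0.6·5 = 10.6
Aggressive: 0.4·18 + 0.6·11 = 13.8
Bold: 0.4·18 + 0.6·5 = 10.2
AllIn: 0.4·19 + 0.6·5 = 10.6
Max: 0.4·19 + 0.6·7 = 11.8
Highest Hurwicz score = 13.8 → Aggressive.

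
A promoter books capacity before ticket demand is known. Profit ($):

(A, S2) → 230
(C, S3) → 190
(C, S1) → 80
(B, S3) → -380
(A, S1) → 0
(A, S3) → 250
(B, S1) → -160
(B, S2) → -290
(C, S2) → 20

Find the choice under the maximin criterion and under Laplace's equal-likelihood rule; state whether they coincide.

maximin → C; laplace → A (disagree)

Row minima: A=0, B=-380, C=20
Best worst-case = 20 → C.
Row averages: A=160, B=-830/3, C=290/3
Highest average = 160 → A.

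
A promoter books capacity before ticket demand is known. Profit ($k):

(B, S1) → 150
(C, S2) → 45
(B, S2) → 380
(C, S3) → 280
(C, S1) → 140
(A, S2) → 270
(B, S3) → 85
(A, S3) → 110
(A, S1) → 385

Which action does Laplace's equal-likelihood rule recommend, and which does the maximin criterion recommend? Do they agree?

laplace → A; maximin → A (agree)

Row averages: A=255, B=205, C=155
Highest average = 255 → A.
Row minima: A=110, B=85, C=45
Best worst-case = 110 → A.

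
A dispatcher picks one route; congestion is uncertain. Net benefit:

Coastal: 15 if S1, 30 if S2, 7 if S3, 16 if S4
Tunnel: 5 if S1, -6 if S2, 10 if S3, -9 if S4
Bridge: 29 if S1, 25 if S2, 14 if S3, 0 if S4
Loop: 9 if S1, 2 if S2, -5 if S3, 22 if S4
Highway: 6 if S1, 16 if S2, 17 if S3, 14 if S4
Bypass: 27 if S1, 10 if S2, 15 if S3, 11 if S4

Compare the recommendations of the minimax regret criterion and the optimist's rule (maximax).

Column bests: S1=29, S2=30, S3=17, S4=22.
Coastal regrets: 14, 0, 10, 6 → max 14
Tunnel regrets: 24, 36, 7, 31 → max 36
Bridge regrets: 0, 5, 3, 22 → max 22
Loop regrets: 20, 28, 22, 0 → max 28
Highway regrets: 23, 14, 0, 8 → max 23
Bypass regrets: 2, 20, 2, 11 → max 20
Smallest max regret = 14 → Coastal.
Row maxima: Coastal=30, Tunnel=10, Bridge=29, Loop=22, Highway=17, Bypass=27
Best best-case = 30 → Coastal.

minimax regret → Coastal; maximax → Coastal (agree)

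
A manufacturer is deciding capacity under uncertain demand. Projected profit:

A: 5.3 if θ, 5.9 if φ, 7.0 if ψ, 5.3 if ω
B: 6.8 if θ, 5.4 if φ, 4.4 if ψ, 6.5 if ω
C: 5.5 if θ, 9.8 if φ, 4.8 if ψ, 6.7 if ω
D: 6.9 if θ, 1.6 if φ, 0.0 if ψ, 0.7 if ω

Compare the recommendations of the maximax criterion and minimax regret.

Row maxima: A=7.0, B=6.8, C=9.8, D=6.9
Best best-case = 9.8 → C.
Column bests: θ=6.9, φ=9.8, ψ=7.0, ω=6.7.
A regrets: 1.6, 3.9, 0.0, 1.4 → max 3.9
B regrets: 0.1, 4.4, 2.6, 0.2 → max 4.4
C regrets: 1.4, 0.0, 2.2, 0.0 → max 2.2
D regrets: 0.0, 8.2, 7.0, 6.0 → max 8.2
Smallest max regret = 2.2 → C.

maximax → C; minimax regret → C (agree)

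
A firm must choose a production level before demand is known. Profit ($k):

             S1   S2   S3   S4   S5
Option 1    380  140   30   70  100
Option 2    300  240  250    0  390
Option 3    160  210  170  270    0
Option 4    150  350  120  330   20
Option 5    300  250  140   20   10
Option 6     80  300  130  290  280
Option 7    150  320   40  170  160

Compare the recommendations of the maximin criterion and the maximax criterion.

Row minima: Option 1=30, Option 2=0, Option 3=0, Option 4=20, Option 5=10, Option 6=80, Option 7=40
Best worst-case = 80 → Option 6.
Row maxima: Option 1=380, Option 2=390, Option 3=270, Option 4=350, Option 5=300, Option 6=300, Option 7=320
Best best-case = 390 → Option 2.

maximin → Option 6; maximax → Option 2 (disagree)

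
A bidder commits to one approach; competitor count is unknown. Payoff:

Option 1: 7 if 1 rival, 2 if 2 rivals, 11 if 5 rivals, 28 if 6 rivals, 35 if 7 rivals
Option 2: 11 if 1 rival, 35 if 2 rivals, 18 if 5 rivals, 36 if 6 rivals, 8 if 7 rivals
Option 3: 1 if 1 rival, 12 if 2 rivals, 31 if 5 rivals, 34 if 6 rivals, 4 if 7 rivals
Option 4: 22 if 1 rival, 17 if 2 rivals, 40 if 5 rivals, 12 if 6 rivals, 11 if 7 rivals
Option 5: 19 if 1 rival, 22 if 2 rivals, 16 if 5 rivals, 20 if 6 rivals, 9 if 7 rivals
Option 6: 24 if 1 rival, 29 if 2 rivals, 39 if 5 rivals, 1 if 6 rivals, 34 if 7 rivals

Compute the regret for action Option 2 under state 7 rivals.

Best payoff under 7 rivals is 35.
Regret = 35 − 8 = 27.

27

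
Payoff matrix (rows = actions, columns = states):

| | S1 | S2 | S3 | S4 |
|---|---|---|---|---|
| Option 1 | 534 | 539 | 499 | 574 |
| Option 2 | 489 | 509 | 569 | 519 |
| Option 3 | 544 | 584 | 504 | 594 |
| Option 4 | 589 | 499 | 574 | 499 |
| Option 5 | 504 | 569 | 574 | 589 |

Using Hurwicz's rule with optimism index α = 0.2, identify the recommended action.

Option 1: 0.2·574 + 0.8·499 = 514
Option 2: 0.2·569 + 0.8·489 = 505
Option 3: 0.2·594 + 0.8·504 = 522
Option 4: 0.2·589 + 0.8·499 = 517
Option 5: 0.2·589 + 0.8·504 = 521
Highest Hurwicz score = 522 → Option 3.

Option 3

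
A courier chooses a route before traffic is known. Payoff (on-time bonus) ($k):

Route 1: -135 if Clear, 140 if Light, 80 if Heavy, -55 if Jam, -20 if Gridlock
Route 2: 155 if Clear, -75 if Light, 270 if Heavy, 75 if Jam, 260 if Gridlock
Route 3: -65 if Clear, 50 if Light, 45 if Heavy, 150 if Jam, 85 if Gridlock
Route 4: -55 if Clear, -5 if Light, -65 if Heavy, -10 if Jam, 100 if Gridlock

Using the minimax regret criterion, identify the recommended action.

Column bests: Clear=155, Light=140, Heavy=270, Jam=150, Gridlock=260.
Route 1 regrets: 290, 0, 190, 205, 280 → max 290
Route 2 regrets: 0, 215, 0, 75, 0 → max 215
Route 3 regrets: 220, 90, 225, 0, 175 → max 225
Route 4 regrets: 210, 145, 335, 160, 160 → max 335
Smallest max regret = 215 → Route 2.

Route 2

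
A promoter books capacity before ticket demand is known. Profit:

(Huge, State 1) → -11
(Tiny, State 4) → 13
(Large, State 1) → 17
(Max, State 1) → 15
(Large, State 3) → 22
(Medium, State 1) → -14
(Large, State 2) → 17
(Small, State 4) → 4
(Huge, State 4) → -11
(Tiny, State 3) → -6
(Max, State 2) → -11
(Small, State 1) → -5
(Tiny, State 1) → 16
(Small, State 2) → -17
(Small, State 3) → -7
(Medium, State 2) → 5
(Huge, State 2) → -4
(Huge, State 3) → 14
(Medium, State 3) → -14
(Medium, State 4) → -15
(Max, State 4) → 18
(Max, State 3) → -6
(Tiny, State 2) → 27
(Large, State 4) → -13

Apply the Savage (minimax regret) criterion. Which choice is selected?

Column bests: State 1=17, State 2=27, State 3=22, State 4=18.
Tiny regrets: 1, 0, 28, 5 → max 28
Small regrets: 22, 44, 29, 14 → max 44
Medium regrets: 31, 22, 36, 33 → max 36
Large regrets: 0, 10, 0, 31 → max 31
Huge regrets: 28, 31, 8, 29 → max 31
Max regrets: 2, 38, 28, 0 → max 38
Smallest max regret = 28 → Tiny.

Tiny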